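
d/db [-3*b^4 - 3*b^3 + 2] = b^2*(-12*b - 9)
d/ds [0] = 0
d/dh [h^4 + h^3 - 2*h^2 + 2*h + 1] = 4*h^3 + 3*h^2 - 4*h + 2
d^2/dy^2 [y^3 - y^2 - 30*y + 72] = 6*y - 2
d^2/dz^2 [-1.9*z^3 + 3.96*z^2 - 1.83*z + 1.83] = 7.92 - 11.4*z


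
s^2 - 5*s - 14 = (s - 7)*(s + 2)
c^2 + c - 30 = (c - 5)*(c + 6)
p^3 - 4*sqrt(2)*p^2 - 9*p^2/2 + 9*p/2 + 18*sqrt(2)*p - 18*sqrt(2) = (p - 3)*(p - 3/2)*(p - 4*sqrt(2))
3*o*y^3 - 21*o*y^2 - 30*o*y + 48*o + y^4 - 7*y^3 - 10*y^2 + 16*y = (3*o + y)*(y - 8)*(y - 1)*(y + 2)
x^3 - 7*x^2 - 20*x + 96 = (x - 8)*(x - 3)*(x + 4)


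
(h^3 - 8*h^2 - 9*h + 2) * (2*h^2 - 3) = 2*h^5 - 16*h^4 - 21*h^3 + 28*h^2 + 27*h - 6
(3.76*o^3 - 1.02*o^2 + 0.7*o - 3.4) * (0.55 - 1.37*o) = -5.1512*o^4 + 3.4654*o^3 - 1.52*o^2 + 5.043*o - 1.87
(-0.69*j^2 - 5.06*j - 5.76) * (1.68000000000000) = -1.1592*j^2 - 8.5008*j - 9.6768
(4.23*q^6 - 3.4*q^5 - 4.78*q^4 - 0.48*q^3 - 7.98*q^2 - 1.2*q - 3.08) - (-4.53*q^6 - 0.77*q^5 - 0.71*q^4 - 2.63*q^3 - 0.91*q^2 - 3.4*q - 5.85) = 8.76*q^6 - 2.63*q^5 - 4.07*q^4 + 2.15*q^3 - 7.07*q^2 + 2.2*q + 2.77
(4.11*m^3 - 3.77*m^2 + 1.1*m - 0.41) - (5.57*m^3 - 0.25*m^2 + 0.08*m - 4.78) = -1.46*m^3 - 3.52*m^2 + 1.02*m + 4.37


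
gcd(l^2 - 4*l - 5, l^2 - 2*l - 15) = l - 5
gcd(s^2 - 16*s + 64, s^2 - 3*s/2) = 1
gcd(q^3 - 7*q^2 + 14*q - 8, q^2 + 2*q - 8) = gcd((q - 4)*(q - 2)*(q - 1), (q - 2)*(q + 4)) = q - 2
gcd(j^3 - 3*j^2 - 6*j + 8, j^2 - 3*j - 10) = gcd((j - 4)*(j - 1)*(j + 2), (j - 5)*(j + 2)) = j + 2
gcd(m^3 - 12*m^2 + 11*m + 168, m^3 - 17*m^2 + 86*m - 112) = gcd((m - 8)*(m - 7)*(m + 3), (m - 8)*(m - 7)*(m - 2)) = m^2 - 15*m + 56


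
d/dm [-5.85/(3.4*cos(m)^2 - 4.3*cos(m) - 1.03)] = (25.155 - 39.78*cos(m))*sin(m)/(-3.4*cos(m)^2 + 4.3*cos(m) + 1.03)^2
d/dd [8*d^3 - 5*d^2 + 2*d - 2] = 24*d^2 - 10*d + 2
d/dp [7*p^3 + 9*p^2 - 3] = 3*p*(7*p + 6)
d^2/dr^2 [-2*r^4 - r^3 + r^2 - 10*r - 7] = -24*r^2 - 6*r + 2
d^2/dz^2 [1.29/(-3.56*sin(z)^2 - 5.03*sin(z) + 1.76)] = (65.395776*sin(z)^4 + 69.299316*sin(z)^3 - 33.125007*sin(z)^2 - 127.17852*sin(z) - 81.44157)/(3.56*sin(z)^2 + 5.03*sin(z) - 1.76)^3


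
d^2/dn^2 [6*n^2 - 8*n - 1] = 12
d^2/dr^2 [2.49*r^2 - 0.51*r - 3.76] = 4.98000000000000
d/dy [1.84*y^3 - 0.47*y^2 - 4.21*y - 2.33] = 5.52*y^2 - 0.94*y - 4.21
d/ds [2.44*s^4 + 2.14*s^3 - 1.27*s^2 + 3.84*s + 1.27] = 9.76*s^3 + 6.42*s^2 - 2.54*s + 3.84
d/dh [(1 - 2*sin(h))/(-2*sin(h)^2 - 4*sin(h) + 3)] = 2*(2*sin(h) + cos(2*h) - 2)*cos(h)/(4*sin(h) - cos(2*h) - 2)^2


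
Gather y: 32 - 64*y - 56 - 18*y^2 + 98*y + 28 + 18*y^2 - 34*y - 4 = 0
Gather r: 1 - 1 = 0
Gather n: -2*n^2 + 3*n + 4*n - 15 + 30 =-2*n^2 + 7*n + 15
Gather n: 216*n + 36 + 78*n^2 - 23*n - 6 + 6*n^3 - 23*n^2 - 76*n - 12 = 6*n^3 + 55*n^2 + 117*n + 18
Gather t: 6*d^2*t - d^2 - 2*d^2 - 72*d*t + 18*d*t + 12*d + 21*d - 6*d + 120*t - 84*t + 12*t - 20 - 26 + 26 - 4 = -3*d^2 + 27*d + t*(6*d^2 - 54*d + 48) - 24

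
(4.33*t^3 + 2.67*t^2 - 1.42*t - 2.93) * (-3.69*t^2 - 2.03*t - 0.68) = -15.9777*t^5 - 18.6422*t^4 - 3.1247*t^3 + 11.8787*t^2 + 6.9135*t + 1.9924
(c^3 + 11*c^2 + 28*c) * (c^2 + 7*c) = c^5 + 18*c^4 + 105*c^3 + 196*c^2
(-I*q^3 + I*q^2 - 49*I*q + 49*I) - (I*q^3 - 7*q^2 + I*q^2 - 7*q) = -2*I*q^3 + 7*q^2 + 7*q - 49*I*q + 49*I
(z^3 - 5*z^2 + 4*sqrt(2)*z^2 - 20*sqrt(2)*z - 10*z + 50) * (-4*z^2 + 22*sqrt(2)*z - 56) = -4*z^5 + 6*sqrt(2)*z^4 + 20*z^4 - 30*sqrt(2)*z^3 + 160*z^3 - 800*z^2 - 444*sqrt(2)*z^2 + 560*z + 2220*sqrt(2)*z - 2800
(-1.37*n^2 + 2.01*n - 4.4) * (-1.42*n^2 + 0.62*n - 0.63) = 1.9454*n^4 - 3.7036*n^3 + 8.3573*n^2 - 3.9943*n + 2.772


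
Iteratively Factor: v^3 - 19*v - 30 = (v + 2)*(v^2 - 2*v - 15) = (v - 5)*(v + 2)*(v + 3)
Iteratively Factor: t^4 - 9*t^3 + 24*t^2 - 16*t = (t - 4)*(t^3 - 5*t^2 + 4*t) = t*(t - 4)*(t^2 - 5*t + 4) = t*(t - 4)^2*(t - 1)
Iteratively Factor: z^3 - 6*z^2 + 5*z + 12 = (z - 4)*(z^2 - 2*z - 3) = (z - 4)*(z + 1)*(z - 3)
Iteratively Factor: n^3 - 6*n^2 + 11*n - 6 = (n - 3)*(n^2 - 3*n + 2) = (n - 3)*(n - 2)*(n - 1)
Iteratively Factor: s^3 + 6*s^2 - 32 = (s - 2)*(s^2 + 8*s + 16) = (s - 2)*(s + 4)*(s + 4)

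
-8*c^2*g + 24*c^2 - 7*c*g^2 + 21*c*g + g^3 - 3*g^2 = (-8*c + g)*(c + g)*(g - 3)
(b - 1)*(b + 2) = b^2 + b - 2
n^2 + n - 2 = (n - 1)*(n + 2)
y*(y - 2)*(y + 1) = y^3 - y^2 - 2*y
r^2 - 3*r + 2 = (r - 2)*(r - 1)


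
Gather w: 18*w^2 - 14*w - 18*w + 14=18*w^2 - 32*w + 14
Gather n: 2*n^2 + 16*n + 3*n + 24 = 2*n^2 + 19*n + 24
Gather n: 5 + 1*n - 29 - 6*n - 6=-5*n - 30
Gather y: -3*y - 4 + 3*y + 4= 0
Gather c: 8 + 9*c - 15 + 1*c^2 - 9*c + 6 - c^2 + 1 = 0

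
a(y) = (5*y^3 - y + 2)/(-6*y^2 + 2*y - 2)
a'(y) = (12*y - 2)*(5*y^3 - y + 2)/(-6*y^2 + 2*y - 2)^2 + (15*y^2 - 1)/(-6*y^2 + 2*y - 2) = ((1 - 15*y^2)*(3*y^2 - y + 1) + (6*y - 1)*(5*y^3 - y + 2))/(2*(3*y^2 - y + 1)^2)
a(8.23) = -7.10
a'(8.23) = -0.84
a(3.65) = -3.24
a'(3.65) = -0.85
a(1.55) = -1.43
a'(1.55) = -0.85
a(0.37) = -0.90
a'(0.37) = 0.55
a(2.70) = -2.42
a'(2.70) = -0.86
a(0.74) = -0.86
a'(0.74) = -0.33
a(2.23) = -2.02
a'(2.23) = -0.86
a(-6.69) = 5.24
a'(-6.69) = -0.84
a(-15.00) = 12.20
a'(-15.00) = -0.83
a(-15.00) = 12.20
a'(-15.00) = -0.83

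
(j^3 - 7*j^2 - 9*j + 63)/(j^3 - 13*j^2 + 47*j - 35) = (j^2 - 9)/(j^2 - 6*j + 5)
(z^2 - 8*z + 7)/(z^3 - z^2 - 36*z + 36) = (z - 7)/(z^2 - 36)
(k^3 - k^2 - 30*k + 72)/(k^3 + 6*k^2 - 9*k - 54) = (k - 4)/(k + 3)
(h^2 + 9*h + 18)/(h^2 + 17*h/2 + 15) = 2*(h + 3)/(2*h + 5)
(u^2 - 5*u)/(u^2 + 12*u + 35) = u*(u - 5)/(u^2 + 12*u + 35)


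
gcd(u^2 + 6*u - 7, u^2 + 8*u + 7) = u + 7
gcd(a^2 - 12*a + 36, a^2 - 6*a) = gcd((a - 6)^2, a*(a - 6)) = a - 6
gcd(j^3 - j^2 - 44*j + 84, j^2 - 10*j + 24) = j - 6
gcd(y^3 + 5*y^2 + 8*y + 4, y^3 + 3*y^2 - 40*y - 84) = y + 2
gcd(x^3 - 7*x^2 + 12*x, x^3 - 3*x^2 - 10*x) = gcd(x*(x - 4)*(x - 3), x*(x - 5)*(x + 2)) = x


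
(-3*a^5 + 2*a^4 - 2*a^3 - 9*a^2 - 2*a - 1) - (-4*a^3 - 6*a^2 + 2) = -3*a^5 + 2*a^4 + 2*a^3 - 3*a^2 - 2*a - 3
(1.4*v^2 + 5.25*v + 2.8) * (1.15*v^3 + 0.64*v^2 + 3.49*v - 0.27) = 1.61*v^5 + 6.9335*v^4 + 11.466*v^3 + 19.7365*v^2 + 8.3545*v - 0.756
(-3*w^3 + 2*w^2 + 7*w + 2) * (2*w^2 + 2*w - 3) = -6*w^5 - 2*w^4 + 27*w^3 + 12*w^2 - 17*w - 6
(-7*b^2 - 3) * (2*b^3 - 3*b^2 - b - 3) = -14*b^5 + 21*b^4 + b^3 + 30*b^2 + 3*b + 9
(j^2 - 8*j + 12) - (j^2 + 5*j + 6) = 6 - 13*j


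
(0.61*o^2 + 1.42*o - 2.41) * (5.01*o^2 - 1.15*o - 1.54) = 3.0561*o^4 + 6.4127*o^3 - 14.6465*o^2 + 0.5847*o + 3.7114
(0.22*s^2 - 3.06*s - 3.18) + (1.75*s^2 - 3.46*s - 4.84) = 1.97*s^2 - 6.52*s - 8.02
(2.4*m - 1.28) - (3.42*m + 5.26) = -1.02*m - 6.54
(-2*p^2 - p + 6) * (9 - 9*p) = 18*p^3 - 9*p^2 - 63*p + 54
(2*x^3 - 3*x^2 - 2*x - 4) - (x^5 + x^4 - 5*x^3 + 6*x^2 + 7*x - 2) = -x^5 - x^4 + 7*x^3 - 9*x^2 - 9*x - 2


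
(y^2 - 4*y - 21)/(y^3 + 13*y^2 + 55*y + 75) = (y - 7)/(y^2 + 10*y + 25)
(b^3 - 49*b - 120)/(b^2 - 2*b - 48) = (b^2 + 8*b + 15)/(b + 6)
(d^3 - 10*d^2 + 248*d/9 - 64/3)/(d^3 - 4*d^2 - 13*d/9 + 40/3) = (3*d^2 - 22*d + 24)/(3*d^2 - 4*d - 15)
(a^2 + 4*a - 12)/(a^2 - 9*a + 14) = (a + 6)/(a - 7)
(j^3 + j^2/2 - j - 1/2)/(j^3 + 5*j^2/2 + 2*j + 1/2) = (j - 1)/(j + 1)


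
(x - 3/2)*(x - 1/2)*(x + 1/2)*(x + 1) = x^4 - x^3/2 - 7*x^2/4 + x/8 + 3/8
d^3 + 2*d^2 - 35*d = d*(d - 5)*(d + 7)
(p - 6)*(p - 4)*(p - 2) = p^3 - 12*p^2 + 44*p - 48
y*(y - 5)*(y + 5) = y^3 - 25*y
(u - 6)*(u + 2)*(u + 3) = u^3 - u^2 - 24*u - 36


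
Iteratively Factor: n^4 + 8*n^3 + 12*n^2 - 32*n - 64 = (n + 2)*(n^3 + 6*n^2 - 32) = (n + 2)*(n + 4)*(n^2 + 2*n - 8) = (n + 2)*(n + 4)^2*(n - 2)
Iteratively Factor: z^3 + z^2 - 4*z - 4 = (z - 2)*(z^2 + 3*z + 2) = (z - 2)*(z + 2)*(z + 1)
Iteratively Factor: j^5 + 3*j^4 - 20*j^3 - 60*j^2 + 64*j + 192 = (j - 2)*(j^4 + 5*j^3 - 10*j^2 - 80*j - 96) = (j - 2)*(j + 2)*(j^3 + 3*j^2 - 16*j - 48) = (j - 4)*(j - 2)*(j + 2)*(j^2 + 7*j + 12) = (j - 4)*(j - 2)*(j + 2)*(j + 4)*(j + 3)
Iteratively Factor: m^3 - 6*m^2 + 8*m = (m)*(m^2 - 6*m + 8) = m*(m - 4)*(m - 2)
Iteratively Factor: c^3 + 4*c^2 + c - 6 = (c + 3)*(c^2 + c - 2) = (c + 2)*(c + 3)*(c - 1)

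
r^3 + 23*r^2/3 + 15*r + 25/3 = (r + 1)*(r + 5/3)*(r + 5)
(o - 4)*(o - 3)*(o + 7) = o^3 - 37*o + 84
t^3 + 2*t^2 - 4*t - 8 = (t - 2)*(t + 2)^2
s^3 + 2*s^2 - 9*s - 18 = (s - 3)*(s + 2)*(s + 3)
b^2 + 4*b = b*(b + 4)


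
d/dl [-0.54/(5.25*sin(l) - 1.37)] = 2.835*cos(l)/(5.25*sin(l) - 1.37)^2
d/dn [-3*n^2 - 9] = -6*n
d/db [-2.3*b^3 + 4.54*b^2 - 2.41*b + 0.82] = -6.9*b^2 + 9.08*b - 2.41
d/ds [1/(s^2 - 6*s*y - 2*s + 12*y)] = 2*(-s + 3*y + 1)/(s^2 - 6*s*y - 2*s + 12*y)^2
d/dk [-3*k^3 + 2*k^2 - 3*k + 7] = -9*k^2 + 4*k - 3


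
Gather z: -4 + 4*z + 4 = 4*z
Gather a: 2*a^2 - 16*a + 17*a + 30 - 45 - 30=2*a^2 + a - 45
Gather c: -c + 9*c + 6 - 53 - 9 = 8*c - 56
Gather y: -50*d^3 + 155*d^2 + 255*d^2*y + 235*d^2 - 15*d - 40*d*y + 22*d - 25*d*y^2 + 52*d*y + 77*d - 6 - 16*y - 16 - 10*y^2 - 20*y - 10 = -50*d^3 + 390*d^2 + 84*d + y^2*(-25*d - 10) + y*(255*d^2 + 12*d - 36) - 32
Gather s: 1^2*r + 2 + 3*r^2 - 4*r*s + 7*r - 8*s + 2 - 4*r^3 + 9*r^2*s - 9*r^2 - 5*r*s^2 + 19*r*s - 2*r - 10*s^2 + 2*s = -4*r^3 - 6*r^2 + 6*r + s^2*(-5*r - 10) + s*(9*r^2 + 15*r - 6) + 4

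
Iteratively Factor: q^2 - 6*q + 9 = (q - 3)*(q - 3)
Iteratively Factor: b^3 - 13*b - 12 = (b + 1)*(b^2 - b - 12) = (b - 4)*(b + 1)*(b + 3)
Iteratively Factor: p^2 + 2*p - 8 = (p + 4)*(p - 2)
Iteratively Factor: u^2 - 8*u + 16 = (u - 4)*(u - 4)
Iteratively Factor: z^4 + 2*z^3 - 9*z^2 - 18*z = (z - 3)*(z^3 + 5*z^2 + 6*z) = z*(z - 3)*(z^2 + 5*z + 6) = z*(z - 3)*(z + 2)*(z + 3)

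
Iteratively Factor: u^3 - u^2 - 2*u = (u)*(u^2 - u - 2) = u*(u + 1)*(u - 2)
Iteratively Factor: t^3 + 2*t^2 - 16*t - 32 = (t - 4)*(t^2 + 6*t + 8) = (t - 4)*(t + 4)*(t + 2)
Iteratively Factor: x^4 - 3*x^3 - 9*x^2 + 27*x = (x)*(x^3 - 3*x^2 - 9*x + 27) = x*(x - 3)*(x^2 - 9) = x*(x - 3)*(x + 3)*(x - 3)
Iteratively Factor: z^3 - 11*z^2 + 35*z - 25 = (z - 1)*(z^2 - 10*z + 25) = (z - 5)*(z - 1)*(z - 5)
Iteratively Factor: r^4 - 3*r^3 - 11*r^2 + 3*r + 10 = (r + 1)*(r^3 - 4*r^2 - 7*r + 10) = (r - 1)*(r + 1)*(r^2 - 3*r - 10) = (r - 5)*(r - 1)*(r + 1)*(r + 2)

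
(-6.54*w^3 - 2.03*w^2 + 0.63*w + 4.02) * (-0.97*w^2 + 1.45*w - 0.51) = 6.3438*w^5 - 7.5139*w^4 - 0.2192*w^3 - 1.9506*w^2 + 5.5077*w - 2.0502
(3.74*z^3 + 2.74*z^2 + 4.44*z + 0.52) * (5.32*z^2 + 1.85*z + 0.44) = 19.8968*z^5 + 21.4958*z^4 + 30.3354*z^3 + 12.186*z^2 + 2.9156*z + 0.2288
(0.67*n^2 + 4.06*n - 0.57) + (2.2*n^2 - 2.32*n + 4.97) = 2.87*n^2 + 1.74*n + 4.4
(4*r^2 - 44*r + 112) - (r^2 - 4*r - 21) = 3*r^2 - 40*r + 133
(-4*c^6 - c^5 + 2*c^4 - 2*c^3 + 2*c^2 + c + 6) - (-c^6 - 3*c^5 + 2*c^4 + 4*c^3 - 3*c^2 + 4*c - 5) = -3*c^6 + 2*c^5 - 6*c^3 + 5*c^2 - 3*c + 11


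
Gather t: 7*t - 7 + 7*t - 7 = 14*t - 14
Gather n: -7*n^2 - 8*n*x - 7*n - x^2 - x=-7*n^2 + n*(-8*x - 7) - x^2 - x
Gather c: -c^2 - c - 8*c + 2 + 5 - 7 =-c^2 - 9*c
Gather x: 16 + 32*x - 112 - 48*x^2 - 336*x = -48*x^2 - 304*x - 96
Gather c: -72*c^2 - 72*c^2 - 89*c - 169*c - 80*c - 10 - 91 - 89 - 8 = -144*c^2 - 338*c - 198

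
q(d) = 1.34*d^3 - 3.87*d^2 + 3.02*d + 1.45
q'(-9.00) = 398.30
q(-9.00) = -1316.06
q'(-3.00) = 62.42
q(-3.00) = -78.62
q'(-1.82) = 30.42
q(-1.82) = -24.94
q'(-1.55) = 24.68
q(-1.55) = -17.52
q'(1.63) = 1.08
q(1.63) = 1.89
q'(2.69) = 11.29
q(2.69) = 7.65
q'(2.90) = 14.38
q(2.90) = 10.34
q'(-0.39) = 6.65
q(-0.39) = -0.40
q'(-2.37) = 43.94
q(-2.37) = -45.28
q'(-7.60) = 294.04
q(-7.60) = -833.26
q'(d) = 4.02*d^2 - 7.74*d + 3.02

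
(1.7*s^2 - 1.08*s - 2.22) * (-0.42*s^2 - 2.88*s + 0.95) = -0.714*s^4 - 4.4424*s^3 + 5.6578*s^2 + 5.3676*s - 2.109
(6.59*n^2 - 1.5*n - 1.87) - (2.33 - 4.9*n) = 6.59*n^2 + 3.4*n - 4.2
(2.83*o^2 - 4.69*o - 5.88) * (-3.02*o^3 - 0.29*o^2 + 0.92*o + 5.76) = -8.5466*o^5 + 13.3431*o^4 + 21.7213*o^3 + 13.6912*o^2 - 32.424*o - 33.8688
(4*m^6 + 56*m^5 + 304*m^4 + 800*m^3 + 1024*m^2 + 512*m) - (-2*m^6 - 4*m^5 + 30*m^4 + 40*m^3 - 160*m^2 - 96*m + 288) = 6*m^6 + 60*m^5 + 274*m^4 + 760*m^3 + 1184*m^2 + 608*m - 288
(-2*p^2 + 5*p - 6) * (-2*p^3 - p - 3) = 4*p^5 - 10*p^4 + 14*p^3 + p^2 - 9*p + 18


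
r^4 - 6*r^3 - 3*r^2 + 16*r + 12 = (r - 6)*(r - 2)*(r + 1)^2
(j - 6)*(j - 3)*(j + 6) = j^3 - 3*j^2 - 36*j + 108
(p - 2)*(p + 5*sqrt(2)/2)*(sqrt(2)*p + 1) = sqrt(2)*p^3 - 2*sqrt(2)*p^2 + 6*p^2 - 12*p + 5*sqrt(2)*p/2 - 5*sqrt(2)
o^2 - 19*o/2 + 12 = (o - 8)*(o - 3/2)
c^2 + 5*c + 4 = (c + 1)*(c + 4)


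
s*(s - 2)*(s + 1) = s^3 - s^2 - 2*s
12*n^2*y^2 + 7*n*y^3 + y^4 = y^2*(3*n + y)*(4*n + y)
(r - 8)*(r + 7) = r^2 - r - 56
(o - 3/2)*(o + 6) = o^2 + 9*o/2 - 9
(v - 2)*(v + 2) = v^2 - 4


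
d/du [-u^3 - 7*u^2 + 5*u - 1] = -3*u^2 - 14*u + 5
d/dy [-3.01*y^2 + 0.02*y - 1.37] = 0.02 - 6.02*y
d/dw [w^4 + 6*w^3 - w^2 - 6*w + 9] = 4*w^3 + 18*w^2 - 2*w - 6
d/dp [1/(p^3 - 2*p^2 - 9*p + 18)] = (-3*p^2 + 4*p + 9)/(p^3 - 2*p^2 - 9*p + 18)^2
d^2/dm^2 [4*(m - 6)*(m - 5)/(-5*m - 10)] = -448/(5*m^3 + 30*m^2 + 60*m + 40)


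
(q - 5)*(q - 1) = q^2 - 6*q + 5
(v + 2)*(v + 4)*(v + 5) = v^3 + 11*v^2 + 38*v + 40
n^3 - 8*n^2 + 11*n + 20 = (n - 5)*(n - 4)*(n + 1)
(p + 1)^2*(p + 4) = p^3 + 6*p^2 + 9*p + 4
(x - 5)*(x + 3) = x^2 - 2*x - 15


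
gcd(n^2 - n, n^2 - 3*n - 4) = 1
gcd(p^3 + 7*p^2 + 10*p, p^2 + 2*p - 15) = p + 5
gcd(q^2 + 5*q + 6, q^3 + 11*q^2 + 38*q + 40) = q + 2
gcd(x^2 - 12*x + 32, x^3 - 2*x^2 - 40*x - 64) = x - 8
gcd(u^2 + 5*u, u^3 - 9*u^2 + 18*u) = u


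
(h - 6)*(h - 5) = h^2 - 11*h + 30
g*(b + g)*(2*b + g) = 2*b^2*g + 3*b*g^2 + g^3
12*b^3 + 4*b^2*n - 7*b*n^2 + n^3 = (-6*b + n)*(-2*b + n)*(b + n)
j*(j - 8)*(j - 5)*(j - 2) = j^4 - 15*j^3 + 66*j^2 - 80*j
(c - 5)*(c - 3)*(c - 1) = c^3 - 9*c^2 + 23*c - 15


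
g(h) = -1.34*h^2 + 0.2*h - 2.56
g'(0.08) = -0.01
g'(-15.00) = 40.40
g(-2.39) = -10.69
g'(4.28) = -11.27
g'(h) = 0.2 - 2.68*h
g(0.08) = -2.55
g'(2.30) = -5.96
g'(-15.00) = 40.40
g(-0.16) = -2.63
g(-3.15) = -16.49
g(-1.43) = -5.59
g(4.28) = -26.25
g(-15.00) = -307.06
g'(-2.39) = 6.61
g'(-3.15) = 8.64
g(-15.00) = -307.06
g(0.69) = -3.06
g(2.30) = -9.19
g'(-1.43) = 4.03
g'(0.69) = -1.65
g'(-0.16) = 0.63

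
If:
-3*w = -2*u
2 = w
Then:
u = 3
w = 2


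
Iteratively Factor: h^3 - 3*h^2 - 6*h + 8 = (h - 4)*(h^2 + h - 2) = (h - 4)*(h - 1)*(h + 2)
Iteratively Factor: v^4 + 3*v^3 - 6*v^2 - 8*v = (v)*(v^3 + 3*v^2 - 6*v - 8) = v*(v - 2)*(v^2 + 5*v + 4) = v*(v - 2)*(v + 4)*(v + 1)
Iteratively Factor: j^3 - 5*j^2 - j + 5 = (j + 1)*(j^2 - 6*j + 5) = (j - 1)*(j + 1)*(j - 5)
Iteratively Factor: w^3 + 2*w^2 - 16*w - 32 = (w + 2)*(w^2 - 16) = (w + 2)*(w + 4)*(w - 4)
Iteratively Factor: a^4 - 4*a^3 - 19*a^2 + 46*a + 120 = (a + 2)*(a^3 - 6*a^2 - 7*a + 60) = (a + 2)*(a + 3)*(a^2 - 9*a + 20) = (a - 4)*(a + 2)*(a + 3)*(a - 5)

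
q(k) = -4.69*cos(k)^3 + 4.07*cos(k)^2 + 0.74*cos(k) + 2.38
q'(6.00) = -1.23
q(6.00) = 2.69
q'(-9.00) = -7.57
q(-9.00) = 8.63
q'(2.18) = 6.99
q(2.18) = 4.17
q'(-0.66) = -0.99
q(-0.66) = 3.19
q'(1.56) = -0.83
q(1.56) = 2.39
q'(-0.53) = -1.37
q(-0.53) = 3.04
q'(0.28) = 1.22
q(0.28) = 2.69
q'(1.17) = -1.63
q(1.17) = 3.01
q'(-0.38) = -1.42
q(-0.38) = 2.82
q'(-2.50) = -8.86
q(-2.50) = 6.81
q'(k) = 14.07*sin(k)*cos(k)^2 - 8.14*sin(k)*cos(k) - 0.74*sin(k)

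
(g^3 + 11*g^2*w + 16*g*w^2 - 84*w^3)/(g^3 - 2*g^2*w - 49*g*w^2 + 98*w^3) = (-g - 6*w)/(-g + 7*w)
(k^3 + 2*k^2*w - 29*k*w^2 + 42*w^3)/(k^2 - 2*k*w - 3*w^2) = (k^2 + 5*k*w - 14*w^2)/(k + w)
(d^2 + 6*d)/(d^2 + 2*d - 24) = d/(d - 4)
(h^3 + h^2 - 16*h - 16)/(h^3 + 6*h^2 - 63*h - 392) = (h^3 + h^2 - 16*h - 16)/(h^3 + 6*h^2 - 63*h - 392)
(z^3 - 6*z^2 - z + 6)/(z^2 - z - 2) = (z^2 - 7*z + 6)/(z - 2)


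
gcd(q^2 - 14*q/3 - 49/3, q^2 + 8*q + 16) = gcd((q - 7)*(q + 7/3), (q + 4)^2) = 1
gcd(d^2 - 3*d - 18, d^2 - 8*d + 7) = 1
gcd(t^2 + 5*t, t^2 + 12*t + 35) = t + 5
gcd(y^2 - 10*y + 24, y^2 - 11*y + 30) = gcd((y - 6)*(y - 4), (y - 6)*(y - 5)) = y - 6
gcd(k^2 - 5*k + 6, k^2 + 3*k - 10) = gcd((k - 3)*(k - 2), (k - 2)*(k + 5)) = k - 2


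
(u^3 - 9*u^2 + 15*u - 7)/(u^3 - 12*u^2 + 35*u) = (u^2 - 2*u + 1)/(u*(u - 5))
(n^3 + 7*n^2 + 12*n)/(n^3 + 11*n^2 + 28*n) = (n + 3)/(n + 7)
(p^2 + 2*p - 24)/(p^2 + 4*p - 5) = (p^2 + 2*p - 24)/(p^2 + 4*p - 5)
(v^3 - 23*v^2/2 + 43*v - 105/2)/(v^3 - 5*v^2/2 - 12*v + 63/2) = (2*v^2 - 17*v + 35)/(2*v^2 + v - 21)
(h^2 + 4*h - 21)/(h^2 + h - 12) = (h + 7)/(h + 4)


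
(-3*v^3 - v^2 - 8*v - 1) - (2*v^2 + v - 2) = -3*v^3 - 3*v^2 - 9*v + 1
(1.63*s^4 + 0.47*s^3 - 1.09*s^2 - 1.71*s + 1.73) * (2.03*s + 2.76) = 3.3089*s^5 + 5.4529*s^4 - 0.9155*s^3 - 6.4797*s^2 - 1.2077*s + 4.7748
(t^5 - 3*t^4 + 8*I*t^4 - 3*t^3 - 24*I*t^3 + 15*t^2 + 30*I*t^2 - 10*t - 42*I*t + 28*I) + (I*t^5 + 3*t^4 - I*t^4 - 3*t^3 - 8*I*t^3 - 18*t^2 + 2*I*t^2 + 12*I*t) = t^5 + I*t^5 + 7*I*t^4 - 6*t^3 - 32*I*t^3 - 3*t^2 + 32*I*t^2 - 10*t - 30*I*t + 28*I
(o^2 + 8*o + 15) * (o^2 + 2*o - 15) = o^4 + 10*o^3 + 16*o^2 - 90*o - 225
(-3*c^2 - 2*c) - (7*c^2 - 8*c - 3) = -10*c^2 + 6*c + 3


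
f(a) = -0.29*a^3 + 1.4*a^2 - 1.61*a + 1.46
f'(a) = -0.87*a^2 + 2.8*a - 1.61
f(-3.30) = 32.44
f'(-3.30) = -20.32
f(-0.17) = 1.78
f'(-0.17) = -2.11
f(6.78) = -35.48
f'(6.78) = -22.62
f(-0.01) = 1.48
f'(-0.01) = -1.64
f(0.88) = 0.93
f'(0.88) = 0.18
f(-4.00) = 48.86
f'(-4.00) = -26.73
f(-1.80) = 10.59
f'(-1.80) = -9.47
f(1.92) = 1.48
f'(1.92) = 0.56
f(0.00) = 1.46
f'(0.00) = -1.61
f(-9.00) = 340.76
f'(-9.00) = -97.28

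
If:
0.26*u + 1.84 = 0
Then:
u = -7.08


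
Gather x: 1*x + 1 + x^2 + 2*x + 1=x^2 + 3*x + 2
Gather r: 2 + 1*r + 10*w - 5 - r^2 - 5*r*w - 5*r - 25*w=-r^2 + r*(-5*w - 4) - 15*w - 3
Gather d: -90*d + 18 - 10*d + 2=20 - 100*d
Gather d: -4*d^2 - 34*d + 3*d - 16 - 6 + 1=-4*d^2 - 31*d - 21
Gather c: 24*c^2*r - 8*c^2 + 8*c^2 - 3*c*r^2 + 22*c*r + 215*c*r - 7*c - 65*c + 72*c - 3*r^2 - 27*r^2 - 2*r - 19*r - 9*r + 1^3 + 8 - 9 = 24*c^2*r + c*(-3*r^2 + 237*r) - 30*r^2 - 30*r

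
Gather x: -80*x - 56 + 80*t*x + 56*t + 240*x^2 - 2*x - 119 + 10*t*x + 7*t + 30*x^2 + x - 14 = 63*t + 270*x^2 + x*(90*t - 81) - 189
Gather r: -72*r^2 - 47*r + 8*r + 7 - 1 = -72*r^2 - 39*r + 6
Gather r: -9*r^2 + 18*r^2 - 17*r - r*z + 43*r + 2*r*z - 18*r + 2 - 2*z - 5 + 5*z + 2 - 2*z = 9*r^2 + r*(z + 8) + z - 1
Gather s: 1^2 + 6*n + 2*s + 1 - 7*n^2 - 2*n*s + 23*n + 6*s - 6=-7*n^2 + 29*n + s*(8 - 2*n) - 4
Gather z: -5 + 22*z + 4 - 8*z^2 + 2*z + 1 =-8*z^2 + 24*z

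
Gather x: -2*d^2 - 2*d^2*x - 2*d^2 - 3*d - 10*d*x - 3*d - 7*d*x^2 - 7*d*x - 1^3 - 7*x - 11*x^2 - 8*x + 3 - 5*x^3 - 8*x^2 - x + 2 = -4*d^2 - 6*d - 5*x^3 + x^2*(-7*d - 19) + x*(-2*d^2 - 17*d - 16) + 4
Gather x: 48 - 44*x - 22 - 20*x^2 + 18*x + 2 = -20*x^2 - 26*x + 28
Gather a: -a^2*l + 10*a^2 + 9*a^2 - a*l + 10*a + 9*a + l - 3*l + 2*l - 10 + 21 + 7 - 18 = a^2*(19 - l) + a*(19 - l)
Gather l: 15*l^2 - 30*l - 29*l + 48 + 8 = 15*l^2 - 59*l + 56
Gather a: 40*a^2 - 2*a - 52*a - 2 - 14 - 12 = 40*a^2 - 54*a - 28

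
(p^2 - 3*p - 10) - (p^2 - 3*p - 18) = 8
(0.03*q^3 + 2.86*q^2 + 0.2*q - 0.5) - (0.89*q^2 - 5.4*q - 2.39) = 0.03*q^3 + 1.97*q^2 + 5.6*q + 1.89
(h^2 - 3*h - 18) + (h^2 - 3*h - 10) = 2*h^2 - 6*h - 28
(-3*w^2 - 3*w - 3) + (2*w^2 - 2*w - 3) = -w^2 - 5*w - 6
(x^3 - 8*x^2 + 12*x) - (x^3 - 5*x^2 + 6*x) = -3*x^2 + 6*x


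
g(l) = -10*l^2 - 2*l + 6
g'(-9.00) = 178.00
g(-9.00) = -786.00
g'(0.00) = -2.00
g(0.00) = 6.00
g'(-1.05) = 19.00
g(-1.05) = -2.92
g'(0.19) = -5.80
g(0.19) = 5.26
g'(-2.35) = 45.00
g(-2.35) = -44.52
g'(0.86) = -19.20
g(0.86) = -3.12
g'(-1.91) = 36.20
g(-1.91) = -26.66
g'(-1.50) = 28.00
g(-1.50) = -13.50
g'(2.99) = -61.80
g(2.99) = -89.38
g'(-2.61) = 50.20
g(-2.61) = -56.90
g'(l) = -20*l - 2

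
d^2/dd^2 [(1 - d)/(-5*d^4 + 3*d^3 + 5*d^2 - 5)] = 2*(d^2*(d - 1)*(-20*d^2 + 9*d + 10)^2 + (-20*d^3 + 9*d^2 + 10*d + (d - 1)*(-30*d^2 + 9*d + 5))*(5*d^4 - 3*d^3 - 5*d^2 + 5))/(5*d^4 - 3*d^3 - 5*d^2 + 5)^3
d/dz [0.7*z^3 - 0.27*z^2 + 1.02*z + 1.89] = 2.1*z^2 - 0.54*z + 1.02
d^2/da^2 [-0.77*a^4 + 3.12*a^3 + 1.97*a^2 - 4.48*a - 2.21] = -9.24*a^2 + 18.72*a + 3.94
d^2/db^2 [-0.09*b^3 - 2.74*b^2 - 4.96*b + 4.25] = -0.54*b - 5.48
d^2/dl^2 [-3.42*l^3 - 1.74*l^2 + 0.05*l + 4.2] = -20.52*l - 3.48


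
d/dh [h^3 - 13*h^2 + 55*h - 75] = 3*h^2 - 26*h + 55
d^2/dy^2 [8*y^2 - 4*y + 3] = 16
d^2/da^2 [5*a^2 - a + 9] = 10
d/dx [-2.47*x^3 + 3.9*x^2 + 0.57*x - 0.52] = -7.41*x^2 + 7.8*x + 0.57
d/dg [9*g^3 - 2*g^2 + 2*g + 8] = 27*g^2 - 4*g + 2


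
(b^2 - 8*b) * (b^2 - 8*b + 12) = b^4 - 16*b^3 + 76*b^2 - 96*b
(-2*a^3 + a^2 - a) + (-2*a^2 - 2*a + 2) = -2*a^3 - a^2 - 3*a + 2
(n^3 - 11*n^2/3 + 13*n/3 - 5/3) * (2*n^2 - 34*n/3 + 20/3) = 2*n^5 - 56*n^4/3 + 512*n^3/9 - 692*n^2/9 + 430*n/9 - 100/9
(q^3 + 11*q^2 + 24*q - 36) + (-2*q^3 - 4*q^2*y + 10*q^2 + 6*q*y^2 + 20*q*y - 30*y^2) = -q^3 - 4*q^2*y + 21*q^2 + 6*q*y^2 + 20*q*y + 24*q - 30*y^2 - 36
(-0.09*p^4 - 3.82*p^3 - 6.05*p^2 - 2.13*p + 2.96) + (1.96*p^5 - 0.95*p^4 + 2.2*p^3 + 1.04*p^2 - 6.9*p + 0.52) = 1.96*p^5 - 1.04*p^4 - 1.62*p^3 - 5.01*p^2 - 9.03*p + 3.48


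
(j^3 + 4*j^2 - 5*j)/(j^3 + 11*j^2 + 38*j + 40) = j*(j - 1)/(j^2 + 6*j + 8)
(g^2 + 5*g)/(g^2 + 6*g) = (g + 5)/(g + 6)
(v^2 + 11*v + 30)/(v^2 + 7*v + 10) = (v + 6)/(v + 2)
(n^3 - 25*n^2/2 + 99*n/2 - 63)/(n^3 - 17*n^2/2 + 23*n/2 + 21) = (n - 3)/(n + 1)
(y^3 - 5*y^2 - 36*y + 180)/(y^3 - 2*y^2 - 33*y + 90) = (y - 6)/(y - 3)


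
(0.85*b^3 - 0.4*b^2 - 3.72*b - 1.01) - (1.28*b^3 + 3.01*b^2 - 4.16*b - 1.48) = -0.43*b^3 - 3.41*b^2 + 0.44*b + 0.47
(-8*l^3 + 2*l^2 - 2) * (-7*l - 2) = 56*l^4 + 2*l^3 - 4*l^2 + 14*l + 4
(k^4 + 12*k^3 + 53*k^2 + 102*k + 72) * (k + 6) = k^5 + 18*k^4 + 125*k^3 + 420*k^2 + 684*k + 432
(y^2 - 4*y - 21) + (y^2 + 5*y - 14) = 2*y^2 + y - 35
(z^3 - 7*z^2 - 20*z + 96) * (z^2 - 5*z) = z^5 - 12*z^4 + 15*z^3 + 196*z^2 - 480*z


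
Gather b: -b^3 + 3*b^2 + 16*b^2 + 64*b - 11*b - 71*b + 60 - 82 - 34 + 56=-b^3 + 19*b^2 - 18*b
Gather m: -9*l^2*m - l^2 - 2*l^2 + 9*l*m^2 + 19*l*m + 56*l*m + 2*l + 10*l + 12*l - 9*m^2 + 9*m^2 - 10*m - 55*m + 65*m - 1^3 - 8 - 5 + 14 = -3*l^2 + 9*l*m^2 + 24*l + m*(-9*l^2 + 75*l)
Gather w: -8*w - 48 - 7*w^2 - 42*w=-7*w^2 - 50*w - 48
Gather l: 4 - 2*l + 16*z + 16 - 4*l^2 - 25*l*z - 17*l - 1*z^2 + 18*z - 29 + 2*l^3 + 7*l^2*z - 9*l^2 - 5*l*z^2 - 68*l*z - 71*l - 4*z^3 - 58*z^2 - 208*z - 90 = 2*l^3 + l^2*(7*z - 13) + l*(-5*z^2 - 93*z - 90) - 4*z^3 - 59*z^2 - 174*z - 99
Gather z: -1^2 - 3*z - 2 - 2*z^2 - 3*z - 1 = -2*z^2 - 6*z - 4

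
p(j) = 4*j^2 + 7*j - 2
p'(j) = 8*j + 7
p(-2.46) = 4.99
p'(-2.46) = -12.68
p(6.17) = 193.47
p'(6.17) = 56.36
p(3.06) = 56.87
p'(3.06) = 31.48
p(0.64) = 4.12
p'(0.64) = 12.12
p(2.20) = 32.76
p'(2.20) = 24.60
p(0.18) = -0.61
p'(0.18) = 8.44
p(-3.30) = 18.46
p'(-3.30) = -19.40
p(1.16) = 11.50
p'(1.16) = 16.28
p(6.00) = 184.00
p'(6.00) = 55.00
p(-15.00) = 793.00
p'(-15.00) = -113.00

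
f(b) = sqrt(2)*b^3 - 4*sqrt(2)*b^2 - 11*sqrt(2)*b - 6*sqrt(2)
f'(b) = 3*sqrt(2)*b^2 - 8*sqrt(2)*b - 11*sqrt(2)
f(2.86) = -66.16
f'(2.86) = -13.21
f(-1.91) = -9.26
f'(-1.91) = 21.53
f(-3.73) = -102.55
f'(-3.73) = 85.67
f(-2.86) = -43.35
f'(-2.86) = 51.50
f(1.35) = -36.32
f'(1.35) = -23.10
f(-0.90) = -0.10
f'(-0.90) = -1.94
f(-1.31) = -0.99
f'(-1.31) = 6.55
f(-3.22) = -64.26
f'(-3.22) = 64.86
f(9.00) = 424.26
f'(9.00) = 226.27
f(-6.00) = -424.26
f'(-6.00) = 205.06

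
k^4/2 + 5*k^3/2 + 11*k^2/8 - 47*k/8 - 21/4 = (k/2 + 1/2)*(k - 3/2)*(k + 2)*(k + 7/2)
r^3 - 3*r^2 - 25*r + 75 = (r - 5)*(r - 3)*(r + 5)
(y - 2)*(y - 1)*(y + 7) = y^3 + 4*y^2 - 19*y + 14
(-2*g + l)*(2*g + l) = -4*g^2 + l^2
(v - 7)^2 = v^2 - 14*v + 49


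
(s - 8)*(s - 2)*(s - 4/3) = s^3 - 34*s^2/3 + 88*s/3 - 64/3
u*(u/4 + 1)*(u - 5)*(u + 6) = u^4/4 + 5*u^3/4 - 13*u^2/2 - 30*u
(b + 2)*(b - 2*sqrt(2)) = b^2 - 2*sqrt(2)*b + 2*b - 4*sqrt(2)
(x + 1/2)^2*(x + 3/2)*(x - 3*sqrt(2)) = x^4 - 3*sqrt(2)*x^3 + 5*x^3/2 - 15*sqrt(2)*x^2/2 + 7*x^2/4 - 21*sqrt(2)*x/4 + 3*x/8 - 9*sqrt(2)/8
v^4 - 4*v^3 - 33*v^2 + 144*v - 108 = (v - 6)*(v - 3)*(v - 1)*(v + 6)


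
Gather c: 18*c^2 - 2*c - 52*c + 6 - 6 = 18*c^2 - 54*c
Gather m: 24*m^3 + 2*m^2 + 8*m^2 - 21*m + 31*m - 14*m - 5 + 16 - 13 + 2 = 24*m^3 + 10*m^2 - 4*m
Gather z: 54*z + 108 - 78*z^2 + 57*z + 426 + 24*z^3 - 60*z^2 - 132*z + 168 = 24*z^3 - 138*z^2 - 21*z + 702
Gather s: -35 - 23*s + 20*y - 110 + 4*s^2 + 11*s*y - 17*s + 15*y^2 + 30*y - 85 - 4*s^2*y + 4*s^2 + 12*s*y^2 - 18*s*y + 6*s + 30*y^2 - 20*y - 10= s^2*(8 - 4*y) + s*(12*y^2 - 7*y - 34) + 45*y^2 + 30*y - 240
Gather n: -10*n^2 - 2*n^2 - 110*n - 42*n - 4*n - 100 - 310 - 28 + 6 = -12*n^2 - 156*n - 432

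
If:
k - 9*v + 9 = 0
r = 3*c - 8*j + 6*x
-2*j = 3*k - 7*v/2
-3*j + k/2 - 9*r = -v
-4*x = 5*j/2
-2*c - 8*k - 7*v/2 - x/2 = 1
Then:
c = -2440471/34046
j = -322416/17023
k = 269775/17023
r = 255363/34046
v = 46998/17023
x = 201510/17023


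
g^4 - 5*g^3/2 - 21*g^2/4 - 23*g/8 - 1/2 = (g - 4)*(g + 1/2)^3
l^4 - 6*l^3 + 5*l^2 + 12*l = l*(l - 4)*(l - 3)*(l + 1)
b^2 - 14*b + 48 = (b - 8)*(b - 6)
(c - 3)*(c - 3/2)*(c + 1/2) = c^3 - 4*c^2 + 9*c/4 + 9/4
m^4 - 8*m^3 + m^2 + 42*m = m*(m - 7)*(m - 3)*(m + 2)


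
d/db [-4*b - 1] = -4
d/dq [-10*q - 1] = -10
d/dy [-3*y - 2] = -3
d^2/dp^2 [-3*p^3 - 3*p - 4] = -18*p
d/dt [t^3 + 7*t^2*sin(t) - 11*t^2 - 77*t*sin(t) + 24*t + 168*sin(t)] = 7*t^2*cos(t) + 3*t^2 + 14*t*sin(t) - 77*t*cos(t) - 22*t - 77*sin(t) + 168*cos(t) + 24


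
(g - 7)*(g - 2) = g^2 - 9*g + 14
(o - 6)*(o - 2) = o^2 - 8*o + 12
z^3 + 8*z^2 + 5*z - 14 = (z - 1)*(z + 2)*(z + 7)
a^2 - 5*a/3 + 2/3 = (a - 1)*(a - 2/3)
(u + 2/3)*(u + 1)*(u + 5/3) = u^3 + 10*u^2/3 + 31*u/9 + 10/9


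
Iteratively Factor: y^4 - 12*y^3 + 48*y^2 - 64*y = (y - 4)*(y^3 - 8*y^2 + 16*y) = y*(y - 4)*(y^2 - 8*y + 16) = y*(y - 4)^2*(y - 4)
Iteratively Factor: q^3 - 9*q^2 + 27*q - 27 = (q - 3)*(q^2 - 6*q + 9) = (q - 3)^2*(q - 3)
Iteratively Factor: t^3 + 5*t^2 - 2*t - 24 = (t + 4)*(t^2 + t - 6) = (t + 3)*(t + 4)*(t - 2)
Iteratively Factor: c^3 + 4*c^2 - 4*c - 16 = (c + 4)*(c^2 - 4) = (c + 2)*(c + 4)*(c - 2)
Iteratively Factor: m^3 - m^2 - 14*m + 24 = (m + 4)*(m^2 - 5*m + 6) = (m - 2)*(m + 4)*(m - 3)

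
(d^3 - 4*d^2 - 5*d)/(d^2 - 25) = d*(d + 1)/(d + 5)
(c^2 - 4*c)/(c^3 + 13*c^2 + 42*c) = (c - 4)/(c^2 + 13*c + 42)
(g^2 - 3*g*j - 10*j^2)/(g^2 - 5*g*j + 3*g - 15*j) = (g + 2*j)/(g + 3)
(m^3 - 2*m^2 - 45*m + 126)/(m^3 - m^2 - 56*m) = (m^2 - 9*m + 18)/(m*(m - 8))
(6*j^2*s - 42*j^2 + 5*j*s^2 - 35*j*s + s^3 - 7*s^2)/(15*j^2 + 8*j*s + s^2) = (2*j*s - 14*j + s^2 - 7*s)/(5*j + s)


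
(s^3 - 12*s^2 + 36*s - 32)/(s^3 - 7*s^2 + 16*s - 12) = (s - 8)/(s - 3)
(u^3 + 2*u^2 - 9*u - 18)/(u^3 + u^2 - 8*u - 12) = (u + 3)/(u + 2)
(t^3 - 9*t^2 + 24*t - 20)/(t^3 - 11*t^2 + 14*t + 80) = (t^2 - 4*t + 4)/(t^2 - 6*t - 16)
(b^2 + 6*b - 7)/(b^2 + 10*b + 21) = (b - 1)/(b + 3)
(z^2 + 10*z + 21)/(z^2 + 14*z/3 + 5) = 3*(z + 7)/(3*z + 5)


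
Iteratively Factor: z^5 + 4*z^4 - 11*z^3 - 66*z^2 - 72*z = (z - 4)*(z^4 + 8*z^3 + 21*z^2 + 18*z) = (z - 4)*(z + 2)*(z^3 + 6*z^2 + 9*z) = (z - 4)*(z + 2)*(z + 3)*(z^2 + 3*z) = z*(z - 4)*(z + 2)*(z + 3)*(z + 3)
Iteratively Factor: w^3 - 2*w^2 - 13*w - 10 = (w + 1)*(w^2 - 3*w - 10) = (w - 5)*(w + 1)*(w + 2)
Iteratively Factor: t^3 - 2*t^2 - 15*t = (t + 3)*(t^2 - 5*t) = t*(t + 3)*(t - 5)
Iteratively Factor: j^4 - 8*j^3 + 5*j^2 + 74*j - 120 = (j - 4)*(j^3 - 4*j^2 - 11*j + 30) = (j - 4)*(j - 2)*(j^2 - 2*j - 15) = (j - 5)*(j - 4)*(j - 2)*(j + 3)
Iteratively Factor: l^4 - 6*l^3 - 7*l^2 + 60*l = (l)*(l^3 - 6*l^2 - 7*l + 60) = l*(l - 5)*(l^2 - l - 12) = l*(l - 5)*(l + 3)*(l - 4)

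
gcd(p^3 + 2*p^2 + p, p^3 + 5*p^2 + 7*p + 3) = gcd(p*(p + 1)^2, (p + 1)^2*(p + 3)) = p^2 + 2*p + 1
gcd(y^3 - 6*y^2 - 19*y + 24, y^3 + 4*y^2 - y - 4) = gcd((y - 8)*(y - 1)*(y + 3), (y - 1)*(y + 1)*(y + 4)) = y - 1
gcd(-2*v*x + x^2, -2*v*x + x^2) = -2*v*x + x^2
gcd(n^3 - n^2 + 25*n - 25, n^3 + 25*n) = n^2 + 25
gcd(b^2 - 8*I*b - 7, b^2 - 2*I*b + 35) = b - 7*I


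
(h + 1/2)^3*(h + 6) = h^4 + 15*h^3/2 + 39*h^2/4 + 37*h/8 + 3/4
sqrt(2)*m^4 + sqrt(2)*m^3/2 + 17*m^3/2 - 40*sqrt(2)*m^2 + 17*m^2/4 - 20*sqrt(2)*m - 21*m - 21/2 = (m + 1/2)*(m - 3*sqrt(2))*(m + 7*sqrt(2))*(sqrt(2)*m + 1/2)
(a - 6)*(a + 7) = a^2 + a - 42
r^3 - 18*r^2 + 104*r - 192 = (r - 8)*(r - 6)*(r - 4)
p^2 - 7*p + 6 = (p - 6)*(p - 1)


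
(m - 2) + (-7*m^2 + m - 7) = -7*m^2 + 2*m - 9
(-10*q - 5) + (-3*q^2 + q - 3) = -3*q^2 - 9*q - 8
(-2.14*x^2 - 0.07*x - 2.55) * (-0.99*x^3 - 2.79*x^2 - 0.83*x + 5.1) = 2.1186*x^5 + 6.0399*x^4 + 4.496*x^3 - 3.7414*x^2 + 1.7595*x - 13.005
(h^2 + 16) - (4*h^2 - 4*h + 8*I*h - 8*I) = -3*h^2 + 4*h - 8*I*h + 16 + 8*I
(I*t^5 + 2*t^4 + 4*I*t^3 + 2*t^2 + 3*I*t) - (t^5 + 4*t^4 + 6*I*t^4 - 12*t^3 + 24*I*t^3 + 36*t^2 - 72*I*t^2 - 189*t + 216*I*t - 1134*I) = -t^5 + I*t^5 - 2*t^4 - 6*I*t^4 + 12*t^3 - 20*I*t^3 - 34*t^2 + 72*I*t^2 + 189*t - 213*I*t + 1134*I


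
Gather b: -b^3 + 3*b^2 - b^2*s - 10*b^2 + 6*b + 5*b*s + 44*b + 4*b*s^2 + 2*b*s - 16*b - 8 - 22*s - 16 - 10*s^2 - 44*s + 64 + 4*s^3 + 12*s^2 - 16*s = -b^3 + b^2*(-s - 7) + b*(4*s^2 + 7*s + 34) + 4*s^3 + 2*s^2 - 82*s + 40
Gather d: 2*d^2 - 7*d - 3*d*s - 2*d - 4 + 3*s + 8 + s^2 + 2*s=2*d^2 + d*(-3*s - 9) + s^2 + 5*s + 4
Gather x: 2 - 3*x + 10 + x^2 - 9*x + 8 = x^2 - 12*x + 20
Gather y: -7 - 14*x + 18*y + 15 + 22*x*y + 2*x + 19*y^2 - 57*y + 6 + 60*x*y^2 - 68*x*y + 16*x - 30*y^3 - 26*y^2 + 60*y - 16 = 4*x - 30*y^3 + y^2*(60*x - 7) + y*(21 - 46*x) - 2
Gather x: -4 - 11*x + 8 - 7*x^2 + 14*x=-7*x^2 + 3*x + 4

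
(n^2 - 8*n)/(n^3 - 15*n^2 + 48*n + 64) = n/(n^2 - 7*n - 8)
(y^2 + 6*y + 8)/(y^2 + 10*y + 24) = (y + 2)/(y + 6)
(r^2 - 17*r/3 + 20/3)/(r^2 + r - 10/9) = 3*(3*r^2 - 17*r + 20)/(9*r^2 + 9*r - 10)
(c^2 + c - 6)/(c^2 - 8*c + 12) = (c + 3)/(c - 6)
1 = 1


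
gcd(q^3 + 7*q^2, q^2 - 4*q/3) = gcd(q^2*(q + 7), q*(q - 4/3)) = q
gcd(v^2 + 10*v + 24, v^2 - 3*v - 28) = v + 4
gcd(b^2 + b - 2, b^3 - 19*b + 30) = 1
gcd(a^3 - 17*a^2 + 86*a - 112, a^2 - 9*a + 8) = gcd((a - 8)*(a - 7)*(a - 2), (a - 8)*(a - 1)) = a - 8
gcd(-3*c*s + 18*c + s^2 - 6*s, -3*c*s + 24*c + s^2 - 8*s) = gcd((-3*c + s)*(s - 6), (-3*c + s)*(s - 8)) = -3*c + s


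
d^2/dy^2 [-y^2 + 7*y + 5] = -2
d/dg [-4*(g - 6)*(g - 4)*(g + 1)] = -12*g^2 + 72*g - 56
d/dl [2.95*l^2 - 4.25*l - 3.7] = 5.9*l - 4.25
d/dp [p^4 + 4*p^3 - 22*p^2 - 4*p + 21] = 4*p^3 + 12*p^2 - 44*p - 4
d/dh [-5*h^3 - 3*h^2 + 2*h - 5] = -15*h^2 - 6*h + 2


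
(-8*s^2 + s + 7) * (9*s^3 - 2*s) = -72*s^5 + 9*s^4 + 79*s^3 - 2*s^2 - 14*s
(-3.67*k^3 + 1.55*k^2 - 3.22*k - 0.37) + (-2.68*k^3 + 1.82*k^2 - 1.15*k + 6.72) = -6.35*k^3 + 3.37*k^2 - 4.37*k + 6.35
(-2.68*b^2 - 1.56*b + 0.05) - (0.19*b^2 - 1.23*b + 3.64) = -2.87*b^2 - 0.33*b - 3.59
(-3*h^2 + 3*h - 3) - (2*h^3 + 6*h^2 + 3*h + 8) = -2*h^3 - 9*h^2 - 11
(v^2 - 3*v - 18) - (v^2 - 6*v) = 3*v - 18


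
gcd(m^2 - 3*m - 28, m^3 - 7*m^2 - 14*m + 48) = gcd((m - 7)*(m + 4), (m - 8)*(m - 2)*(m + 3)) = 1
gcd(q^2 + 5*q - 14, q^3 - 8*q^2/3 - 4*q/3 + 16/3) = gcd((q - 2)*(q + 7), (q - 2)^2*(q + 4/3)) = q - 2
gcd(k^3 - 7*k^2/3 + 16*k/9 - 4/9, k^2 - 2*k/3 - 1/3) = k - 1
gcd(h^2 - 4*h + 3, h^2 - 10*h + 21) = h - 3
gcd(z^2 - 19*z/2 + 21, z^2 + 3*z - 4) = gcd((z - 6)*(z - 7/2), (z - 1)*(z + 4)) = 1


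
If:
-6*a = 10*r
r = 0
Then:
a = 0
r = 0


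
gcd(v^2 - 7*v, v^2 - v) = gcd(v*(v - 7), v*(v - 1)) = v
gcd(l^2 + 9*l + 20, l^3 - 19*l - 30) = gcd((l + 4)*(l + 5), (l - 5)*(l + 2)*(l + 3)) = 1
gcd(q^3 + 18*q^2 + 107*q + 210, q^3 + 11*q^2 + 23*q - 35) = q^2 + 12*q + 35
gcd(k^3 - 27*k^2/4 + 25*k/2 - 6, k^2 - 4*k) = k - 4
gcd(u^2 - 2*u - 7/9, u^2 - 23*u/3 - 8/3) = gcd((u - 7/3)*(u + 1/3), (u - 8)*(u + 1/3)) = u + 1/3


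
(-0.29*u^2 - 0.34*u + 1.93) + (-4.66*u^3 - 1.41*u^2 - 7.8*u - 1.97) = -4.66*u^3 - 1.7*u^2 - 8.14*u - 0.04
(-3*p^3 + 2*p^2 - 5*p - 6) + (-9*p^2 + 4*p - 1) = -3*p^3 - 7*p^2 - p - 7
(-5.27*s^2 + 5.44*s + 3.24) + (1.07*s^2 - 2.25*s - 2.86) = -4.2*s^2 + 3.19*s + 0.38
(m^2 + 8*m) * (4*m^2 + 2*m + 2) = 4*m^4 + 34*m^3 + 18*m^2 + 16*m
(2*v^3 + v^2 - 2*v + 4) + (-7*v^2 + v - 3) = 2*v^3 - 6*v^2 - v + 1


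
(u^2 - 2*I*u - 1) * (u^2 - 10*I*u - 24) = u^4 - 12*I*u^3 - 45*u^2 + 58*I*u + 24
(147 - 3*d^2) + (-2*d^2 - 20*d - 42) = -5*d^2 - 20*d + 105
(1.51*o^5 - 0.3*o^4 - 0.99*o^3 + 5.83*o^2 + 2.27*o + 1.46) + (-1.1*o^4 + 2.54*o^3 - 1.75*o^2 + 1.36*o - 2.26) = 1.51*o^5 - 1.4*o^4 + 1.55*o^3 + 4.08*o^2 + 3.63*o - 0.8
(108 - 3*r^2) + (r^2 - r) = -2*r^2 - r + 108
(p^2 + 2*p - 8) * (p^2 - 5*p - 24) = p^4 - 3*p^3 - 42*p^2 - 8*p + 192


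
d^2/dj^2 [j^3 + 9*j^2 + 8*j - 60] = 6*j + 18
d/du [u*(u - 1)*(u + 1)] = 3*u^2 - 1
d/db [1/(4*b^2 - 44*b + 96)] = (11 - 2*b)/(4*(b^2 - 11*b + 24)^2)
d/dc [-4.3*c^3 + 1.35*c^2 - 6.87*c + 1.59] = -12.9*c^2 + 2.7*c - 6.87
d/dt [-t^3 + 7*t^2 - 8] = t*(14 - 3*t)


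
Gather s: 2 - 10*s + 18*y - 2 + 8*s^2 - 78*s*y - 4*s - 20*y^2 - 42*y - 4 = 8*s^2 + s*(-78*y - 14) - 20*y^2 - 24*y - 4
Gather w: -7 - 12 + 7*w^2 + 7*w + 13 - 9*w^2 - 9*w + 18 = -2*w^2 - 2*w + 12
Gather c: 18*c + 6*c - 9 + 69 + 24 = 24*c + 84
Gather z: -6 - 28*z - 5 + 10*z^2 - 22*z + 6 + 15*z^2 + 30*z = 25*z^2 - 20*z - 5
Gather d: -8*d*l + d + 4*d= d*(5 - 8*l)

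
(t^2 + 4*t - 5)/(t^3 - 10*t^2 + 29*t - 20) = (t + 5)/(t^2 - 9*t + 20)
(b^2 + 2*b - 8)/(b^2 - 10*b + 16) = (b + 4)/(b - 8)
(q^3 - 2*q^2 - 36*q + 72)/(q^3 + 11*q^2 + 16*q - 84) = (q - 6)/(q + 7)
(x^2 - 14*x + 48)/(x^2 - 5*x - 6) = (x - 8)/(x + 1)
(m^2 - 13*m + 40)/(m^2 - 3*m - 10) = (m - 8)/(m + 2)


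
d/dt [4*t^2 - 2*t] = 8*t - 2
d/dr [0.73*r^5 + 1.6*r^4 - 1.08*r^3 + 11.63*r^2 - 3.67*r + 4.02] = 3.65*r^4 + 6.4*r^3 - 3.24*r^2 + 23.26*r - 3.67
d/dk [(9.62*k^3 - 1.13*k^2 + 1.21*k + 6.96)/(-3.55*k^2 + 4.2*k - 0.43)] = (-34.151*k^4 + 80.808*k^3 - 12.8603*k^2 + 50.3878*k - 29.7523)/(12.6025*k^4 - 29.82*k^3 + 20.693*k^2 - 3.612*k + 0.1849)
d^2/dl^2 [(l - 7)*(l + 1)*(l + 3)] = 6*l - 6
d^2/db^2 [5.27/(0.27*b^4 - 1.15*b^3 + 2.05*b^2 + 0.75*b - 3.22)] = ((-17.0748*b^2 + 36.363*b - 21.607)*(0.27*b^4 - 1.15*b^3 + 2.05*b^2 + 0.75*b - 3.22) + 5.27*(1.08*b^3 - 3.45*b^2 + 4.1*b + 0.75)*(2.16*b^3 - 6.9*b^2 + 8.2*b + 1.5))/(0.27*b^4 - 1.15*b^3 + 2.05*b^2 + 0.75*b - 3.22)^3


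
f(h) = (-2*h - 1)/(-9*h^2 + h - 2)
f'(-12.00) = 0.00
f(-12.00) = -0.02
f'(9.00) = 0.00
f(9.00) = 0.03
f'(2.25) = -0.06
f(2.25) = 0.12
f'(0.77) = -0.45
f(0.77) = 0.39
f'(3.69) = -0.02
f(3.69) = 0.07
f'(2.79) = -0.04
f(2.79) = 0.09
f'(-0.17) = 1.28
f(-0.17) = 0.27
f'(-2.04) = -0.02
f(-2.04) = -0.07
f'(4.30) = -0.02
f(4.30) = 0.06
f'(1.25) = -0.21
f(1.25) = 0.24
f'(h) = (-2*h - 1)*(18*h - 1)/(-9*h^2 + h - 2)^2 - 2/(-9*h^2 + h - 2)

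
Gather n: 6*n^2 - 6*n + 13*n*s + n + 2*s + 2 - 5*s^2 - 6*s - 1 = 6*n^2 + n*(13*s - 5) - 5*s^2 - 4*s + 1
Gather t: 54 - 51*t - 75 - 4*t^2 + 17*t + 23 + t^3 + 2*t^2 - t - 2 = t^3 - 2*t^2 - 35*t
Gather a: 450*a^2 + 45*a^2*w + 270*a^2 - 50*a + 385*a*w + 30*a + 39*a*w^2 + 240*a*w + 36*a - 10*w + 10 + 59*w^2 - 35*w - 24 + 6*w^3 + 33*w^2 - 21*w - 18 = a^2*(45*w + 720) + a*(39*w^2 + 625*w + 16) + 6*w^3 + 92*w^2 - 66*w - 32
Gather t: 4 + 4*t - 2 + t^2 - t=t^2 + 3*t + 2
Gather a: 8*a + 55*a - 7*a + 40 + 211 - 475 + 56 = 56*a - 168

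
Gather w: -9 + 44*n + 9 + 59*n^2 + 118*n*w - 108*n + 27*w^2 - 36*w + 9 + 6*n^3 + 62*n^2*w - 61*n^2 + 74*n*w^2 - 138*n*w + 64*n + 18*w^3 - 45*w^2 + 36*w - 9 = 6*n^3 - 2*n^2 + 18*w^3 + w^2*(74*n - 18) + w*(62*n^2 - 20*n)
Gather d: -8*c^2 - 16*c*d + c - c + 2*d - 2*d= -8*c^2 - 16*c*d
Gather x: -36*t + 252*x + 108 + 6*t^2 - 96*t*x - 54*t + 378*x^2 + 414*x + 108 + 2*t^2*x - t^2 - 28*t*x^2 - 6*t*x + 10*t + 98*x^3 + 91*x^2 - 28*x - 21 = 5*t^2 - 80*t + 98*x^3 + x^2*(469 - 28*t) + x*(2*t^2 - 102*t + 638) + 195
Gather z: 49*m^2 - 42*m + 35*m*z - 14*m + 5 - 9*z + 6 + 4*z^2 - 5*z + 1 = 49*m^2 - 56*m + 4*z^2 + z*(35*m - 14) + 12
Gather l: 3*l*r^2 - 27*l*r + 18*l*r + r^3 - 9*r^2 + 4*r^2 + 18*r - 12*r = l*(3*r^2 - 9*r) + r^3 - 5*r^2 + 6*r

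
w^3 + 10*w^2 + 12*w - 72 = (w - 2)*(w + 6)^2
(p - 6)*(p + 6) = p^2 - 36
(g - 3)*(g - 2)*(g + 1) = g^3 - 4*g^2 + g + 6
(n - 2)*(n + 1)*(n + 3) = n^3 + 2*n^2 - 5*n - 6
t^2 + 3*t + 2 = (t + 1)*(t + 2)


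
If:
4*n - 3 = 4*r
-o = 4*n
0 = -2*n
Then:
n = 0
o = 0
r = -3/4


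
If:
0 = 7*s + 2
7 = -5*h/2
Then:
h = -14/5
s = -2/7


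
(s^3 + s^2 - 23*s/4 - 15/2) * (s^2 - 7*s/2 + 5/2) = s^5 - 5*s^4/2 - 27*s^3/4 + 121*s^2/8 + 95*s/8 - 75/4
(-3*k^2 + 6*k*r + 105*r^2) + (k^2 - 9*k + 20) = -2*k^2 + 6*k*r - 9*k + 105*r^2 + 20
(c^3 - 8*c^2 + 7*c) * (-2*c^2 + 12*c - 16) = -2*c^5 + 28*c^4 - 126*c^3 + 212*c^2 - 112*c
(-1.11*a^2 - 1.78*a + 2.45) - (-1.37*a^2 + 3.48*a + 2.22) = 0.26*a^2 - 5.26*a + 0.23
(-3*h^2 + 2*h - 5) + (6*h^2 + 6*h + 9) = 3*h^2 + 8*h + 4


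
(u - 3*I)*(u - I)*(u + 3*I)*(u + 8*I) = u^4 + 7*I*u^3 + 17*u^2 + 63*I*u + 72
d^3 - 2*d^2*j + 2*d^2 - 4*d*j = d*(d + 2)*(d - 2*j)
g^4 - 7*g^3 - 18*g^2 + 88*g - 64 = (g - 8)*(g - 2)*(g - 1)*(g + 4)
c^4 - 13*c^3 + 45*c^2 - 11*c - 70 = (c - 7)*(c - 5)*(c - 2)*(c + 1)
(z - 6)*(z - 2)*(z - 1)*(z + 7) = z^4 - 2*z^3 - 43*z^2 + 128*z - 84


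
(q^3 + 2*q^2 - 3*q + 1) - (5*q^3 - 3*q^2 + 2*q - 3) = -4*q^3 + 5*q^2 - 5*q + 4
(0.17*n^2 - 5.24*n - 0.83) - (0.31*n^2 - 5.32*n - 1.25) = -0.14*n^2 + 0.0800000000000001*n + 0.42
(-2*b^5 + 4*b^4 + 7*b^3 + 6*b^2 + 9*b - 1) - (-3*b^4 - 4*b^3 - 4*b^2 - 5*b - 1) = -2*b^5 + 7*b^4 + 11*b^3 + 10*b^2 + 14*b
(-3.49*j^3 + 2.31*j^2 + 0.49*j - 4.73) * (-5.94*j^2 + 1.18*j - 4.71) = 20.7306*j^5 - 17.8396*j^4 + 16.2531*j^3 + 17.7943*j^2 - 7.8893*j + 22.2783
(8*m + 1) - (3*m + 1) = 5*m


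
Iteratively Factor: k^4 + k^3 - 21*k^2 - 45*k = (k + 3)*(k^3 - 2*k^2 - 15*k) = k*(k + 3)*(k^2 - 2*k - 15) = k*(k + 3)^2*(k - 5)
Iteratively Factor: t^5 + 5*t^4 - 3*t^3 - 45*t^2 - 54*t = (t)*(t^4 + 5*t^3 - 3*t^2 - 45*t - 54) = t*(t + 2)*(t^3 + 3*t^2 - 9*t - 27) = t*(t - 3)*(t + 2)*(t^2 + 6*t + 9) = t*(t - 3)*(t + 2)*(t + 3)*(t + 3)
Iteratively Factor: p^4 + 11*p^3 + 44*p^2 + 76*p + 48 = (p + 4)*(p^3 + 7*p^2 + 16*p + 12) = (p + 3)*(p + 4)*(p^2 + 4*p + 4) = (p + 2)*(p + 3)*(p + 4)*(p + 2)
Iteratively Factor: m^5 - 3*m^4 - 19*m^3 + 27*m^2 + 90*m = (m - 5)*(m^4 + 2*m^3 - 9*m^2 - 18*m) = (m - 5)*(m + 2)*(m^3 - 9*m) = m*(m - 5)*(m + 2)*(m^2 - 9) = m*(m - 5)*(m + 2)*(m + 3)*(m - 3)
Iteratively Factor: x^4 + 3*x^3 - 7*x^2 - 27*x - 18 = (x + 1)*(x^3 + 2*x^2 - 9*x - 18) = (x + 1)*(x + 2)*(x^2 - 9) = (x - 3)*(x + 1)*(x + 2)*(x + 3)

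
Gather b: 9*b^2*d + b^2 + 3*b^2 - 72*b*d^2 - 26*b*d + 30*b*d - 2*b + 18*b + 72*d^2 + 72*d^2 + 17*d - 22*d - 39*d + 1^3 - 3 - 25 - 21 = b^2*(9*d + 4) + b*(-72*d^2 + 4*d + 16) + 144*d^2 - 44*d - 48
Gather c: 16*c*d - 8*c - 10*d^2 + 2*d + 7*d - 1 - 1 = c*(16*d - 8) - 10*d^2 + 9*d - 2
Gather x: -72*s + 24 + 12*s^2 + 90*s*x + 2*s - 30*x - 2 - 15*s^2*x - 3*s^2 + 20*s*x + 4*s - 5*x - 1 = 9*s^2 - 66*s + x*(-15*s^2 + 110*s - 35) + 21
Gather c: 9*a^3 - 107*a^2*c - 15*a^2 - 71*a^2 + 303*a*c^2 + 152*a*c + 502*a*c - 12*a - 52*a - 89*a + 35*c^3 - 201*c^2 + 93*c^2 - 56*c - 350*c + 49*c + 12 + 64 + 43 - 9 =9*a^3 - 86*a^2 - 153*a + 35*c^3 + c^2*(303*a - 108) + c*(-107*a^2 + 654*a - 357) + 110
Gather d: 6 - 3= 3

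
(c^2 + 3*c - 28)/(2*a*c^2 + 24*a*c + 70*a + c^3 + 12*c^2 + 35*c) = (c - 4)/(2*a*c + 10*a + c^2 + 5*c)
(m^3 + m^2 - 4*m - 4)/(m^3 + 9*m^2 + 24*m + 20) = (m^2 - m - 2)/(m^2 + 7*m + 10)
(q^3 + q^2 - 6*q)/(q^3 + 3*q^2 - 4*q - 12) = q/(q + 2)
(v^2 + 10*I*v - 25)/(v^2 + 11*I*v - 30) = (v + 5*I)/(v + 6*I)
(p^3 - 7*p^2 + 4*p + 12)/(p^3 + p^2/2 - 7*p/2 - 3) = 2*(p - 6)/(2*p + 3)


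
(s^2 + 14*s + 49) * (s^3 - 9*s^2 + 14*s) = s^5 + 5*s^4 - 63*s^3 - 245*s^2 + 686*s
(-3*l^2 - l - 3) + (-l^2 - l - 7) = -4*l^2 - 2*l - 10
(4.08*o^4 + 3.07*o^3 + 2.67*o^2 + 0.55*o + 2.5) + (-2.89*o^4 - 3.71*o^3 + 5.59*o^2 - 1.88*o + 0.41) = 1.19*o^4 - 0.64*o^3 + 8.26*o^2 - 1.33*o + 2.91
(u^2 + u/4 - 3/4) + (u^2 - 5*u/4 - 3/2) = 2*u^2 - u - 9/4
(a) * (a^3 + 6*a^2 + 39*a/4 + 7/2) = a^4 + 6*a^3 + 39*a^2/4 + 7*a/2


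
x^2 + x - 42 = (x - 6)*(x + 7)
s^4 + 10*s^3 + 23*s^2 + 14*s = s*(s + 1)*(s + 2)*(s + 7)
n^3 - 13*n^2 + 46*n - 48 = (n - 8)*(n - 3)*(n - 2)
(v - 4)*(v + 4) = v^2 - 16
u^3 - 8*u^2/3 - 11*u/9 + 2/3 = (u - 3)*(u - 1/3)*(u + 2/3)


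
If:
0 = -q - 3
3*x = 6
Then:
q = -3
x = 2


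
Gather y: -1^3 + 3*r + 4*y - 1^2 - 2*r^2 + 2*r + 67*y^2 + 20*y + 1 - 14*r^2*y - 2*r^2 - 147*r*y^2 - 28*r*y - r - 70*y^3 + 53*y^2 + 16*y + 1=-4*r^2 + 4*r - 70*y^3 + y^2*(120 - 147*r) + y*(-14*r^2 - 28*r + 40)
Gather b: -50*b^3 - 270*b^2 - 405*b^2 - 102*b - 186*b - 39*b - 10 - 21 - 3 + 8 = -50*b^3 - 675*b^2 - 327*b - 26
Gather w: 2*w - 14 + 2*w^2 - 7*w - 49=2*w^2 - 5*w - 63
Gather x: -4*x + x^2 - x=x^2 - 5*x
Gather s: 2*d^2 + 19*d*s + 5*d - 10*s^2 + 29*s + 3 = 2*d^2 + 5*d - 10*s^2 + s*(19*d + 29) + 3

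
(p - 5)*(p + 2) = p^2 - 3*p - 10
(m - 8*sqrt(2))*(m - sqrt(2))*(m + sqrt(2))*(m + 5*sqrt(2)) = m^4 - 3*sqrt(2)*m^3 - 82*m^2 + 6*sqrt(2)*m + 160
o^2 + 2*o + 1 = (o + 1)^2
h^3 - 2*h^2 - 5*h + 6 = (h - 3)*(h - 1)*(h + 2)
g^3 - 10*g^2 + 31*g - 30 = (g - 5)*(g - 3)*(g - 2)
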